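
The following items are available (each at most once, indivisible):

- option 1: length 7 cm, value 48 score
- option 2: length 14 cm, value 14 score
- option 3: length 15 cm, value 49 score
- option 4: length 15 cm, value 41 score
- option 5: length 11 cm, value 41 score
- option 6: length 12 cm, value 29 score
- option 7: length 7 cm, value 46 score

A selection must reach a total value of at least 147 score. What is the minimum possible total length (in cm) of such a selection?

37

Subsets with value ≥ 147, sorted by total length:
- option 1+option 5+option 6+option 7: length 37, value 164
- option 1+option 2+option 5+option 7: length 39, value 149
Minimum length: 37 cm.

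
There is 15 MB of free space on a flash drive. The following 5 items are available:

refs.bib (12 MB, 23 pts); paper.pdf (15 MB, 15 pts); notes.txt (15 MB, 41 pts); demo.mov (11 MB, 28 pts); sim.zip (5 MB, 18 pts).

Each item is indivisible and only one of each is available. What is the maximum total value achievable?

Check high-value combinations within 15 MB:
- notes.txt: size 15, value 41
- demo.mov: size 11, value 28
- refs.bib: size 12, value 23
- sim.zip: size 5, value 18
- paper.pdf: size 15, value 15
Best: 41 pts.

41 pts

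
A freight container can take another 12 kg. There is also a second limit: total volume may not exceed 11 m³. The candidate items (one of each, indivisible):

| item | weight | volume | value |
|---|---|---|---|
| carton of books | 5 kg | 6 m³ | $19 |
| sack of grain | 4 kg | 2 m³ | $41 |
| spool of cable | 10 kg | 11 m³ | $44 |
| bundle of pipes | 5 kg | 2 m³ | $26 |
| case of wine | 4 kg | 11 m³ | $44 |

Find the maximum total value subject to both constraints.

Feasible sets respecting both limits:
- sack of grain+bundle of pipes: weight 9, volume 4, value 67
- carton of books+sack of grain: weight 9, volume 8, value 60
- carton of books+bundle of pipes: weight 10, volume 8, value 45
- spool of cable: weight 10, volume 11, value 44
Best: $67.

$67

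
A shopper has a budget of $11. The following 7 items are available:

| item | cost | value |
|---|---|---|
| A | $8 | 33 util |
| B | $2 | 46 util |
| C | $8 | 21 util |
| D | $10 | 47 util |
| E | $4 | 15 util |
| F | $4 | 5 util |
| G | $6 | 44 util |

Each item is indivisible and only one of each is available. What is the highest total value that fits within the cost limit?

90 util

This is a 0/1 knapsack; check combinations near the capacity.
- B+G: cost 2+6=8, value 46+44=90
- A+B: cost 8+2=10, value 33+46=79
- B+C: cost 2+8=10, value 46+21=67
- B+E+F: cost 2+4+4=10, value 46+15+5=66
Best: 90 util.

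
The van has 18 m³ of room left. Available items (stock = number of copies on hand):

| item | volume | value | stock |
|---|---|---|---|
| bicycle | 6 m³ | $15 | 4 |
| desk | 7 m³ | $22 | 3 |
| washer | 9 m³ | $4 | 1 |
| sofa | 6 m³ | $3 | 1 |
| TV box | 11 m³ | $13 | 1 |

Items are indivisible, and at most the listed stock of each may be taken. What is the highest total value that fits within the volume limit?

Best selections within volume 18 and stock limits:
- 3×bicycle: volume 18, value 45
- 2×desk: volume 14, value 44
Best: $45.

$45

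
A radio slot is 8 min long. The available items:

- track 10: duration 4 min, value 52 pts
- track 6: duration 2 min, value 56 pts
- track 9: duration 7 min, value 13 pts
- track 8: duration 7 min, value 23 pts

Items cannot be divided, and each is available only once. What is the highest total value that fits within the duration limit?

108 pts

Check high-value combinations within 8 min:
- track 10+track 6: duration 4+2=6, value 52+56=108
- track 6: duration 2, value 56
- track 10: duration 4, value 52
- track 8: duration 7, value 23
- track 9: duration 7, value 13
Best: 108 pts.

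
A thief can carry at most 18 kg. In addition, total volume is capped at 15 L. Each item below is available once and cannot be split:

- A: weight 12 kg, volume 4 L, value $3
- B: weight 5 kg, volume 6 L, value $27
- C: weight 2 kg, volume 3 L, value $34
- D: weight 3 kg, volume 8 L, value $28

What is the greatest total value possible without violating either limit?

$65

Feasible sets respecting both limits:
- A+C+D: weight 17, volume 15, value 65
- C+D: weight 5, volume 11, value 62
- B+C: weight 7, volume 9, value 61
- B+D: weight 8, volume 14, value 55
Best: $65.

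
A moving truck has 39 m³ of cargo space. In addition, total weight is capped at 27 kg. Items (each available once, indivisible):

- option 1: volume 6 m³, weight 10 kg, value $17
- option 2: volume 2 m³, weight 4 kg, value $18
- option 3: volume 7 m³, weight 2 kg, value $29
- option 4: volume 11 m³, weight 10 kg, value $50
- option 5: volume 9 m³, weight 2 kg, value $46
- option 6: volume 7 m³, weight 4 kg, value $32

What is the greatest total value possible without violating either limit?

$175

Feasible sets respecting both limits:
- option 2+option 3+option 4+option 5+option 6: volume 36, weight 22, value 175
- option 3+option 4+option 5+option 6: volume 34, weight 18, value 157
- option 2+option 4+option 5+option 6: volume 29, weight 20, value 146
- option 1+option 4+option 5+option 6: volume 33, weight 26, value 145
Best: $175.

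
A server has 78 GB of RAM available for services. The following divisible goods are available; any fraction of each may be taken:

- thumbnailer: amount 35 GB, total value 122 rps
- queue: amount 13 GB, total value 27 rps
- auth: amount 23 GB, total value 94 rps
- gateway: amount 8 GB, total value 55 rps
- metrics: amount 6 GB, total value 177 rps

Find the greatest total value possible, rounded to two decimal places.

460.46

Take in order of value per unit:
- metrics (177/6 per unit): all 6 → value 177, running total 177.00
- gateway (55/8 per unit): all 8 → value 55, running total 232.00
- auth (94/23 per unit): all 23 → value 94, running total 326.00
- thumbnailer (122/35 per unit): all 35 → value 122, running total 448.00
- queue (27/13 per unit): 6 of 13 → value 6×27/13 = 12.4615, running total 460.46
Total 460.46.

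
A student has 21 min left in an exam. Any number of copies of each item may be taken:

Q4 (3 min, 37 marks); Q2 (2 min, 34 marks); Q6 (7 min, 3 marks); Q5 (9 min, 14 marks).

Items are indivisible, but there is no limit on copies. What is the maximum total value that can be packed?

Best value-per-unit is Q2 at 34/2; filling with it alone gives 10×34 = 340.
Optimal mix: 1×Q4 + 9×Q2 → time 21, value 343.

343 marks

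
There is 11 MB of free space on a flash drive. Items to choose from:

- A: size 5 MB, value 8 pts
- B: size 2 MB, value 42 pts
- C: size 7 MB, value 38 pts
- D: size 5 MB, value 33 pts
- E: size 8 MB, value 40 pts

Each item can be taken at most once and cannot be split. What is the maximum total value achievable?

Check high-value combinations within 11 MB:
- B+E: size 2+8=10, value 42+40=82
- B+C: size 2+7=9, value 42+38=80
- B+D: size 2+5=7, value 42+33=75
Best: 82 pts.

82 pts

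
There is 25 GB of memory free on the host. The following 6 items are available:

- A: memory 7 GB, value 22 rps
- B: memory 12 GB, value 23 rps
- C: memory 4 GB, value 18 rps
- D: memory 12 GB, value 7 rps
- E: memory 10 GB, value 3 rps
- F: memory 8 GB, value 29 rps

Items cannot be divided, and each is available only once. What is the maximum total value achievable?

70 rps

Check high-value combinations within 25 GB:
- B+C+F: memory 12+4+8=24, value 23+18+29=70
- A+C+F: memory 7+4+8=19, value 22+18+29=69
- A+B+C: memory 7+12+4=23, value 22+23+18=63
- C+D+F: memory 4+12+8=24, value 18+7+29=54
Best: 70 rps.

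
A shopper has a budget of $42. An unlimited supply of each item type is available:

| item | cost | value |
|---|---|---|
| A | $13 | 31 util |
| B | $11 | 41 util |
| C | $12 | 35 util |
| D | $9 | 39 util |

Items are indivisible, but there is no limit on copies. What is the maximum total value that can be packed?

162 util

Best value-per-unit is D at 39/9; filling with it alone gives 4×39 = 156.
Optimal mix: 3×B + 1×D → cost 42, value 162.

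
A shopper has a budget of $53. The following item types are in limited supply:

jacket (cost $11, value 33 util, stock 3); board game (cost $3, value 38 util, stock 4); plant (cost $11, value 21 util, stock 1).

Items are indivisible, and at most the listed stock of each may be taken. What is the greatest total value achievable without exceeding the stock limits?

Best selections within cost 53 and stock limits:
- 3×jacket + 4×board game: cost 45, value 251
- 2×jacket + 4×board game + 1×plant: cost 45, value 239
- 3×jacket + 3×board game + 1×plant: cost 53, value 234
Best: 251 util.

251 util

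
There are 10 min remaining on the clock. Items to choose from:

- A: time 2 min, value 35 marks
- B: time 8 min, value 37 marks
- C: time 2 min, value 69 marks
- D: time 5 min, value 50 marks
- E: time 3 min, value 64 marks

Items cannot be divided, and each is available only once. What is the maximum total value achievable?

Check high-value combinations within 10 min:
- C+D+E: time 2+5+3=10, value 69+50+64=183
- A+C+E: time 2+2+3=7, value 35+69+64=168
- A+C+D: time 2+2+5=9, value 35+69+50=154
Best: 183 marks.

183 marks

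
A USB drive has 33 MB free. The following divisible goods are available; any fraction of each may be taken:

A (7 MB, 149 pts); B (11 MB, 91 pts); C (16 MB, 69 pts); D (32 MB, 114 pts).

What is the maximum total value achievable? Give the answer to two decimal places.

304.69

Take in order of value per unit:
- A (149/7 per unit): all 7 → value 149, running total 149.00
- B (91/11 per unit): all 11 → value 91, running total 240.00
- C (69/16 per unit): 15 of 16 → value 15×69/16 = 64.6875, running total 304.69
Total 304.69.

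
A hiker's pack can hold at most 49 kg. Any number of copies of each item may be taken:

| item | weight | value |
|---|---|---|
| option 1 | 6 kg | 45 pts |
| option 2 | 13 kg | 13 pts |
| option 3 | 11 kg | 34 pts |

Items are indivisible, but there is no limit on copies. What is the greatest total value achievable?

360 pts

Best value-per-unit is option 1 at 45/6, and filling with it alone uses weight 8×6=48. No mix of the others beats 8×45 = 360.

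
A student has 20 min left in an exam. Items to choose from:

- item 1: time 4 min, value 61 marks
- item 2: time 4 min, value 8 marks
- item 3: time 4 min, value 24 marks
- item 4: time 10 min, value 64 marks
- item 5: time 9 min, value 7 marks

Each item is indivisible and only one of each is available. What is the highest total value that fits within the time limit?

This is a 0/1 knapsack; check combinations near the capacity.
- item 1+item 3+item 4: time 4+4+10=18, value 61+24+64=149
- item 1+item 2+item 4: time 4+4+10=18, value 61+8+64=133
- item 1+item 4: time 4+10=14, value 61+64=125
- item 2+item 3+item 4: time 4+4+10=18, value 8+24+64=96
Best: 149 marks.

149 marks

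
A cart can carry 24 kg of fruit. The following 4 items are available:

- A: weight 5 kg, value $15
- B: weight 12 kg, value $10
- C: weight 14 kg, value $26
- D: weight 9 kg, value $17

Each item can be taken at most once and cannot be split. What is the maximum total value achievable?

$43

Check high-value combinations within 24 kg:
- C+D: weight 14+9=23, value 26+17=43
- A+C: weight 5+14=19, value 15+26=41
- A+D: weight 5+9=14, value 15+17=32
- B+D: weight 12+9=21, value 10+17=27
Best: $43.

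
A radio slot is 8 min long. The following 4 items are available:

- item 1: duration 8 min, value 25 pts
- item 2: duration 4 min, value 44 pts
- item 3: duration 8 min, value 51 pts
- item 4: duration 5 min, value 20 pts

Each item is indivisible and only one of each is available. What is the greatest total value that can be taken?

Check high-value combinations within 8 min:
- item 3: duration 8, value 51
- item 2: duration 4, value 44
- item 1: duration 8, value 25
- item 4: duration 5, value 20
Best: 51 pts.

51 pts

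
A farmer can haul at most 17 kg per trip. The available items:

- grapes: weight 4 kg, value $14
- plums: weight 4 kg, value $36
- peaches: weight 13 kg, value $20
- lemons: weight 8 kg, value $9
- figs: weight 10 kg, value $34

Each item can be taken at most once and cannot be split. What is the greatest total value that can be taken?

$70

Check high-value combinations within 17 kg:
- plums+figs: weight 4+10=14, value 36+34=70
- grapes+plums+lemons: weight 4+4+8=16, value 14+36+9=59
- plums+peaches: weight 4+13=17, value 36+20=56
Best: $70.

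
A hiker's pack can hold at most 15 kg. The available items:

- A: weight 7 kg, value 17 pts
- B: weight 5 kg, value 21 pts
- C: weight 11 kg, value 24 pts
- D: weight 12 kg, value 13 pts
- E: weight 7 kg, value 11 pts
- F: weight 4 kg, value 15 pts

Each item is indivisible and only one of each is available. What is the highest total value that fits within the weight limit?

39 pts

Check high-value combinations within 15 kg:
- C+F: weight 11+4=15, value 24+15=39
- A+B: weight 7+5=12, value 17+21=38
- B+F: weight 5+4=9, value 21+15=36
Best: 39 pts.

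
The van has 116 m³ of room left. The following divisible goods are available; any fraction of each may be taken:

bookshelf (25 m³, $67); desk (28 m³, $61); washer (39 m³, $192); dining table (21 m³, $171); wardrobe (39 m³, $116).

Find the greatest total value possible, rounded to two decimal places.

524.56

Take in order of value per unit:
- dining table (171/21 per unit): all 21 → value 171, running total 171.00
- washer (192/39 per unit): all 39 → value 192, running total 363.00
- wardrobe (116/39 per unit): all 39 → value 116, running total 479.00
- bookshelf (67/25 per unit): 17 of 25 → value 17×67/25 = 45.5600, running total 524.56
Total 524.56.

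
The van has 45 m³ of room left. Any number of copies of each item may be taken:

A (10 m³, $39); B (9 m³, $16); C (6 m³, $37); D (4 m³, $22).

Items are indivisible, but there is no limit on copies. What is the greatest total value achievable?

$266

Best value-per-unit is C at 37/6; filling with it alone gives 7×37 = 259.
Optimal mix: 6×C + 2×D → volume 44, value 266.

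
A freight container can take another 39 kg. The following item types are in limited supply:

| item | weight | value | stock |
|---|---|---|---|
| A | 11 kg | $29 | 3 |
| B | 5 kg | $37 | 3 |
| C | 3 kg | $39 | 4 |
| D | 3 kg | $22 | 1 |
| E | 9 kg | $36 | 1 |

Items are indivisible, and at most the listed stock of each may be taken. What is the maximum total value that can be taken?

Best selections within weight 39 and stock limits:
- 3×B + 4×C + 1×D + 1×E: weight 39, value 325
- 3×B + 4×C + 1×E: weight 36, value 303
Best: $325.

$325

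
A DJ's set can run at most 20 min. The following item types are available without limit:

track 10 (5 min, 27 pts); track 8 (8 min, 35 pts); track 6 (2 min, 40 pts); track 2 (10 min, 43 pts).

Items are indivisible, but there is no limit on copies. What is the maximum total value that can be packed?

Best value-per-unit is track 6 at 40/2, and filling with it alone uses duration 10×2=20. No mix of the others beats 10×40 = 400.

400 pts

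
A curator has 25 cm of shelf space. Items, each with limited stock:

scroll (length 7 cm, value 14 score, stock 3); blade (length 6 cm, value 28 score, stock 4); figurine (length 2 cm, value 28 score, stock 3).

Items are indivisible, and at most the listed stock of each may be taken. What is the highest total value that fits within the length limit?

168 score

Best selections within length 25 and stock limits:
- 3×blade + 3×figurine: length 24, value 168
- 1×scroll + 2×blade + 3×figurine: length 25, value 154
- 2×blade + 3×figurine: length 18, value 140
- 3×blade + 2×figurine: length 22, value 140
Best: 168 score.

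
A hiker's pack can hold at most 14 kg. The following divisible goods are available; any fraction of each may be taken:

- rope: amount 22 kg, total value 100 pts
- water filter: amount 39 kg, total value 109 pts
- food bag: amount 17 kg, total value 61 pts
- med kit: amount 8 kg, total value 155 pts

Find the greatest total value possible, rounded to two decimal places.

182.27

Take in order of value per unit:
- med kit (155/8 per unit): all 8 → value 155, running total 155.00
- rope (100/22 per unit): 6 of 22 → value 6×100/22 = 27.2727, running total 182.27
Total 182.27.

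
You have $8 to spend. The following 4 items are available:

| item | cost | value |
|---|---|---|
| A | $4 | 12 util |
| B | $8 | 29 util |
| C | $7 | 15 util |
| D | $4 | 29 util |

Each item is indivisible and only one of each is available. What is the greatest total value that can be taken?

Check high-value combinations within $8:
- A+D: cost 4+4=8, value 12+29=41
- D: cost 4, value 29
- B: cost 8, value 29
- C: cost 7, value 15
- A: cost 4, value 12
Best: 41 util.

41 util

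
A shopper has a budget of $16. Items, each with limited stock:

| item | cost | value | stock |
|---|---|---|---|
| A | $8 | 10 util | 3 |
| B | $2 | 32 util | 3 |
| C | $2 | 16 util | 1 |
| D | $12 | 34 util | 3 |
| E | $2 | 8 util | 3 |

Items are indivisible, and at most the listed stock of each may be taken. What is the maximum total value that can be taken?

Top feasible selections:
- 3×B + 1×C + 3×E: cost 14, value 136
- 3×B + 1×C + 2×E: cost 12, value 128
- 1×A + 3×B + 1×C: cost 16, value 122
Best: 136 util.

136 util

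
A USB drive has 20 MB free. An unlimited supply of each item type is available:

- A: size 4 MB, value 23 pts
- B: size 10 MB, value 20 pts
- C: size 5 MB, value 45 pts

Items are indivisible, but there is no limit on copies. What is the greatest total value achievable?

180 pts

Best value-per-unit is C at 45/5, and filling with it alone uses size 4×5=20. No mix of the others beats 4×45 = 180.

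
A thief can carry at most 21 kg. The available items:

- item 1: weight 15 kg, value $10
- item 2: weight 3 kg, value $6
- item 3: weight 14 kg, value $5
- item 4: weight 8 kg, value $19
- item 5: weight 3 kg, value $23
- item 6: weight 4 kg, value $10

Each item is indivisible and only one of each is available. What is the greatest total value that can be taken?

Check high-value combinations within 21 kg:
- item 2+item 4+item 5+item 6: weight 3+8+3+4=18, value 6+19+23+10=58
- item 4+item 5+item 6: weight 8+3+4=15, value 19+23+10=52
- item 2+item 4+item 5: weight 3+8+3=14, value 6+19+23=48
- item 4+item 5: weight 8+3=11, value 19+23=42
Best: $58.

$58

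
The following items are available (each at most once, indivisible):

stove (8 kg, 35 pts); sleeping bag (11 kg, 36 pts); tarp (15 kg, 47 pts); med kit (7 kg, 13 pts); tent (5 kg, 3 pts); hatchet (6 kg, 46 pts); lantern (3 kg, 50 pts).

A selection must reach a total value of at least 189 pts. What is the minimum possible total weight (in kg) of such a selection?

Subsets with value ≥ 189, sorted by total weight:
- stove+tarp+med kit+hatchet+lantern: weight 39, value 191
- sleeping bag+tarp+med kit+hatchet+lantern: weight 42, value 192
Minimum weight: 39 kg.

39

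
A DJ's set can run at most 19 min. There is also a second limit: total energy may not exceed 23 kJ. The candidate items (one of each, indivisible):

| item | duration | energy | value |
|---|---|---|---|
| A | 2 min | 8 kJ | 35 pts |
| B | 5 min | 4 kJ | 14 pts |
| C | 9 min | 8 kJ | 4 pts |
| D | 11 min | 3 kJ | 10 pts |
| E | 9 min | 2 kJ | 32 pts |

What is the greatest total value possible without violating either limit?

81 pts

Feasible sets respecting both limits:
- A+B+E: duration 16, energy 14, value 81
- A+E: duration 11, energy 10, value 67
- A+B+D: duration 18, energy 15, value 59
Best: 81 pts.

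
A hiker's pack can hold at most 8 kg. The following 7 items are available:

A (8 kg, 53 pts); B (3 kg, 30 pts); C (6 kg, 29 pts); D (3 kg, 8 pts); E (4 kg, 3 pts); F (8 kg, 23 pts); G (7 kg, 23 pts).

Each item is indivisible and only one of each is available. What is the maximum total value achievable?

53 pts

Check high-value combinations within 8 kg:
- A: weight 8, value 53
- B+D: weight 3+3=6, value 30+8=38
- B+E: weight 3+4=7, value 30+3=33
Best: 53 pts.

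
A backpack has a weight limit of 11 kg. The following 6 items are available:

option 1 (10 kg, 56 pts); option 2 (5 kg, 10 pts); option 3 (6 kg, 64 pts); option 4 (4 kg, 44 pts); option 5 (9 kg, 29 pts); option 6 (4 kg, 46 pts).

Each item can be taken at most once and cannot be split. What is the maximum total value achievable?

This is a 0/1 knapsack; check combinations near the capacity.
- option 3+option 6: weight 6+4=10, value 64+46=110
- option 3+option 4: weight 6+4=10, value 64+44=108
- option 4+option 6: weight 4+4=8, value 44+46=90
- option 2+option 3: weight 5+6=11, value 10+64=74
Best: 110 pts.

110 pts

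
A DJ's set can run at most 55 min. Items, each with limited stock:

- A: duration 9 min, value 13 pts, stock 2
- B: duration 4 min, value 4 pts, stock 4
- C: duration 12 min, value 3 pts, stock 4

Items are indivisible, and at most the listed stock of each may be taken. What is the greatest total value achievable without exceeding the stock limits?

Best selections within duration 55 and stock limits:
- 2×A + 4×B + 1×C: duration 46, value 45
- 2×A + 3×B + 2×C: duration 54, value 44
- 2×A + 4×B: duration 34, value 42
- 2×A + 3×B + 1×C: duration 42, value 41
Best: 45 pts.

45 pts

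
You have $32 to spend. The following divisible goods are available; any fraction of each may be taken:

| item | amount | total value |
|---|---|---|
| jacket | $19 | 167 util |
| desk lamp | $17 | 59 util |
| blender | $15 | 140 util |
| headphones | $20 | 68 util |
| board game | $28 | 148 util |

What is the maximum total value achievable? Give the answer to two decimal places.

289.42

Take in order of value per unit:
- blender (140/15 per unit): all 15 → value 140, running total 140.00
- jacket (167/19 per unit): 17 of 19 → value 17×167/19 = 149.4211, running total 289.42
Total 289.42.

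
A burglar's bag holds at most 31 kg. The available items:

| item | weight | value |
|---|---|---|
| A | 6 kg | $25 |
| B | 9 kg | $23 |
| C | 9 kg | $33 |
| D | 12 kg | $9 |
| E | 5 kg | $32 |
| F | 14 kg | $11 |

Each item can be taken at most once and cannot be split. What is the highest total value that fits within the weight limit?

$113

Check high-value combinations within 31 kg:
- A+B+C+E: weight 6+9+9+5=29, value 25+23+33+32=113
- A+C+E: weight 6+9+5=20, value 25+33+32=90
- B+C+E: weight 9+9+5=23, value 23+33+32=88
- A+B+C: weight 6+9+9=24, value 25+23+33=81
Best: $113.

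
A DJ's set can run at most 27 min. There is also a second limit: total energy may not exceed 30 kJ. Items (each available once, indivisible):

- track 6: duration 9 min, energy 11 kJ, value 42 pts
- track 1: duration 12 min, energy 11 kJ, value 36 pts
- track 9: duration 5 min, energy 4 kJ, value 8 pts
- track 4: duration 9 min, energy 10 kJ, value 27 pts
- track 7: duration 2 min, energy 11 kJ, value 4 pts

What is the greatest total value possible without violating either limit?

Feasible sets respecting both limits:
- track 6+track 1+track 9: duration 26, energy 26, value 86
- track 6+track 1: duration 21, energy 22, value 78
- track 6+track 9+track 4: duration 23, energy 25, value 77
- track 1+track 9+track 4: duration 26, energy 25, value 71
Best: 86 pts.

86 pts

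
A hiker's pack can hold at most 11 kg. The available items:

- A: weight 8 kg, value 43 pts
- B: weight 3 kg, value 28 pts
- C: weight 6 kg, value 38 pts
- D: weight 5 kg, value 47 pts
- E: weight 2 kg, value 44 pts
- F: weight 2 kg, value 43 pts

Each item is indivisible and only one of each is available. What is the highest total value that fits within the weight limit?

134 pts

Check high-value combinations within 11 kg:
- D+E+F: weight 5+2+2=9, value 47+44+43=134
- C+E+F: weight 6+2+2=10, value 38+44+43=125
- B+D+E: weight 3+5+2=10, value 28+47+44=119
Best: 134 pts.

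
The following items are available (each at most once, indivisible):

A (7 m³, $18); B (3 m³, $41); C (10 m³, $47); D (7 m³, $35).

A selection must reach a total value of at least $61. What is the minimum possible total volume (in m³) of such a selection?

10

Subsets with value ≥ 61, sorted by total volume:
- B+D: volume 10, value 76
- B+C: volume 13, value 88
- A+B+D: volume 17, value 94
- C+D: volume 17, value 82
Minimum volume: 10 m³.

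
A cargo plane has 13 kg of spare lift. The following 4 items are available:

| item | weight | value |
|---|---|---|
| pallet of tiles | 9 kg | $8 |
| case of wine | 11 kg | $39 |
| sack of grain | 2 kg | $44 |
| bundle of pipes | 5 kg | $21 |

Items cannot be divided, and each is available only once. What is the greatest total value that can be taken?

Check high-value combinations within 13 kg:
- case of wine+sack of grain: weight 11+2=13, value 39+44=83
- sack of grain+bundle of pipes: weight 2+5=7, value 44+21=65
- pallet of tiles+sack of grain: weight 9+2=11, value 8+44=52
- sack of grain: weight 2, value 44
- case of wine: weight 11, value 39
Best: $83.

$83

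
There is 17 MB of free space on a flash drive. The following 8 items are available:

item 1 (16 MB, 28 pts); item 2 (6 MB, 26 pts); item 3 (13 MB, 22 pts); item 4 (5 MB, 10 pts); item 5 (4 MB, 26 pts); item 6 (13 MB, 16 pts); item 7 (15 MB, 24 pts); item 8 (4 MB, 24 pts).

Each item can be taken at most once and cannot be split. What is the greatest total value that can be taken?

Check high-value combinations within 17 MB:
- item 2+item 5+item 8: size 6+4+4=14, value 26+26+24=76
- item 2+item 4+item 5: size 6+5+4=15, value 26+10+26=62
- item 4+item 5+item 8: size 5+4+4=13, value 10+26+24=60
- item 2+item 4+item 8: size 6+5+4=15, value 26+10+24=60
Best: 76 pts.

76 pts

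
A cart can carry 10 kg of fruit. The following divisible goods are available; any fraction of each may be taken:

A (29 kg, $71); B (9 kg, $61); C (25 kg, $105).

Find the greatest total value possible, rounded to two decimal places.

Take in order of value per unit:
- B (61/9 per unit): all 9 → value 61, running total 61.00
- C (105/25 per unit): 1 of 25 → value 1×105/25 = 4.2000, running total 65.20
Total 65.20.

65.20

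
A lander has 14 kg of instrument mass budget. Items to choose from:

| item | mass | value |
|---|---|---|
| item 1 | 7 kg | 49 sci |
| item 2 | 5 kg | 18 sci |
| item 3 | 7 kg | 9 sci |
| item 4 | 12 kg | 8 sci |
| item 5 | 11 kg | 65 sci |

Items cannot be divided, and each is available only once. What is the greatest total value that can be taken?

67 sci

This is a 0/1 knapsack; check combinations near the capacity.
- item 1+item 2: mass 7+5=12, value 49+18=67
- item 5: mass 11, value 65
- item 1+item 3: mass 7+7=14, value 49+9=58
- item 1: mass 7, value 49
- item 2+item 3: mass 5+7=12, value 18+9=27
Best: 67 sci.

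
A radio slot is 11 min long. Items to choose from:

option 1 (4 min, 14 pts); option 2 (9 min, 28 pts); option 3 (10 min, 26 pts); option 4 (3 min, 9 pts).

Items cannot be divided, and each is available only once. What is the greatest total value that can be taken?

28 pts

Check high-value combinations within 11 min:
- option 2: duration 9, value 28
- option 3: duration 10, value 26
- option 1+option 4: duration 4+3=7, value 14+9=23
Best: 28 pts.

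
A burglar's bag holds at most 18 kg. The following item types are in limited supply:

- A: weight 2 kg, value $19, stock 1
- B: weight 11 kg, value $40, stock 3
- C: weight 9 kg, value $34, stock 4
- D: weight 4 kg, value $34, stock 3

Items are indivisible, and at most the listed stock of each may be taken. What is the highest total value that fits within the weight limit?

$121

Top feasible selections:
- 1×A + 3×D: weight 14, value 121
- 3×D: weight 12, value 102
- 1×C + 2×D: weight 17, value 102
- 1×A + 1×B + 1×D: weight 17, value 93
Best: $121.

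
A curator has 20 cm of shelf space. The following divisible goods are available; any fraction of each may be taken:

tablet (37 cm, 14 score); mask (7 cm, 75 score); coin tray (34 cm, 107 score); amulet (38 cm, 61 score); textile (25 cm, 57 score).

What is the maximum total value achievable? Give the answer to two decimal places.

Take in order of value per unit:
- mask (75/7 per unit): all 7 → value 75, running total 75.00
- coin tray (107/34 per unit): 13 of 34 → value 13×107/34 = 40.9118, running total 115.91
Total 115.91.

115.91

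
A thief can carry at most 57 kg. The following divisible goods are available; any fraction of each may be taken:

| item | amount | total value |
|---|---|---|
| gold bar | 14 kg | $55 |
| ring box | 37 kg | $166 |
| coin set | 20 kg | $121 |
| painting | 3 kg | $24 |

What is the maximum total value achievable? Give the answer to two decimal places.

297.54

Take in order of value per unit:
- painting (24/3 per unit): all 3 → value 24, running total 24.00
- coin set (121/20 per unit): all 20 → value 121, running total 145.00
- ring box (166/37 per unit): 34 of 37 → value 34×166/37 = 152.5405, running total 297.54
Total 297.54.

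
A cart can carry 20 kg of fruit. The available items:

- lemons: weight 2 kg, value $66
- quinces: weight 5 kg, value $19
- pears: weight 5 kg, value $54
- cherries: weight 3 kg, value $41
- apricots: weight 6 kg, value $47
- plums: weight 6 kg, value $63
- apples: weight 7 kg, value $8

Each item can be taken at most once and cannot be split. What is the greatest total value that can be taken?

Check high-value combinations within 20 kg:
- lemons+pears+apricots+plums: weight 2+5+6+6=19, value 66+54+47+63=230
- lemons+pears+cherries+plums: weight 2+5+3+6=16, value 66+54+41+63=224
- lemons+cherries+apricots+plums: weight 2+3+6+6=17, value 66+41+47+63=217
Best: $230.

$230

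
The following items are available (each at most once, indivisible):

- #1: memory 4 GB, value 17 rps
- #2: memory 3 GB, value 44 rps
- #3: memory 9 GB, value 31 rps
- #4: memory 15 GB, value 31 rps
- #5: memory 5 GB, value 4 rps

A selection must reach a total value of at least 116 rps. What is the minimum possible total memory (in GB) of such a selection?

Subsets with value ≥ 116, sorted by total memory:
- #1+#2+#3+#4: memory 31, value 123
- #1+#2+#3+#4+#5: memory 36, value 127
Minimum memory: 31 GB.

31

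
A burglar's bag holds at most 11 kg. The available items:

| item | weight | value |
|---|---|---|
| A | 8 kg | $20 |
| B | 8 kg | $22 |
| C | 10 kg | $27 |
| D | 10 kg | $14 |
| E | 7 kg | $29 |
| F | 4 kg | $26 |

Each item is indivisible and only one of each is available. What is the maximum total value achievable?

$55

Check high-value combinations within 11 kg:
- E+F: weight 7+4=11, value 29+26=55
- E: weight 7, value 29
- C: weight 10, value 27
Best: $55.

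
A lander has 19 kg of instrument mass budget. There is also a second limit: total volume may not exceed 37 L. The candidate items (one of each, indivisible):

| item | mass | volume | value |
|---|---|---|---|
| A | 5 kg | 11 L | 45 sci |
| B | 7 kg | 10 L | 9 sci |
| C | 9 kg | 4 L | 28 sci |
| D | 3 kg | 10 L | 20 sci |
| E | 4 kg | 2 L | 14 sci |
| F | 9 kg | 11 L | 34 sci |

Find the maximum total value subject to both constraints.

Feasible sets respecting both limits:
- A+D+F: mass 17, volume 32, value 99
- A+C+D: mass 17, volume 25, value 93
- A+E+F: mass 18, volume 24, value 93
- A+B+D+E: mass 19, volume 33, value 88
Best: 99 sci.

99 sci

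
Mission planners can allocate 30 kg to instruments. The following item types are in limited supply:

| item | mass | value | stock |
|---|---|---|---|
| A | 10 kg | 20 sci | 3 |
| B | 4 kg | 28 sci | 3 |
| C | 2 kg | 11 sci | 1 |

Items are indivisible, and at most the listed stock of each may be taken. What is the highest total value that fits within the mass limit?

Top feasible selections:
- 1×A + 3×B + 1×C: mass 24, value 115
- 2×A + 2×B + 1×C: mass 30, value 107
- 1×A + 3×B: mass 22, value 104
- 2×A + 2×B: mass 28, value 96
Best: 115 sci.

115 sci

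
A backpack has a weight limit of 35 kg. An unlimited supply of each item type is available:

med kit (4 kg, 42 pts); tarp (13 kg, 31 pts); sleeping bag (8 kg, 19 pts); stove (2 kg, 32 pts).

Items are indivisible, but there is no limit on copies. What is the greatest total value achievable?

Best value-per-unit is stove at 32/2, and filling with it alone uses weight 17×2=34. No mix of the others beats 17×32 = 544.

544 pts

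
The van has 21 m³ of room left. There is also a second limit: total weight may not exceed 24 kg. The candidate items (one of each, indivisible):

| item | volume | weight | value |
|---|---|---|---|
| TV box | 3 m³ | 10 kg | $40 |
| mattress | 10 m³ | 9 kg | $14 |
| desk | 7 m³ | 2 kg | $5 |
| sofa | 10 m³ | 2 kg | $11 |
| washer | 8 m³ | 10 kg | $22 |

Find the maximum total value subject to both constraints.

Feasible sets respecting both limits:
- TV box+sofa+washer: volume 21, weight 22, value 73
- TV box+desk+washer: volume 18, weight 22, value 67
- TV box+washer: volume 11, weight 20, value 62
Best: $73.

$73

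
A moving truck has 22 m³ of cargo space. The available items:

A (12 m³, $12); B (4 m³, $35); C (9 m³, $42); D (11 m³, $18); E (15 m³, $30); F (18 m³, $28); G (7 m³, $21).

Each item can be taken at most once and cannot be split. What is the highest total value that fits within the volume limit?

$98

Check high-value combinations within 22 m³:
- B+C+G: volume 4+9+7=20, value 35+42+21=98
- B+C: volume 4+9=13, value 35+42=77
- B+D+G: volume 4+11+7=22, value 35+18+21=74
Best: $98.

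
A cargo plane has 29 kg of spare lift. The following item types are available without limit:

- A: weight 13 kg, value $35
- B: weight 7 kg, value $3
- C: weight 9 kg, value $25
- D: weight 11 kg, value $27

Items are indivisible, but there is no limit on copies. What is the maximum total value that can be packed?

Best value-per-unit is C at 25/9; filling with it alone gives 3×25 = 75.
Optimal mix: 2×C + 1×D → weight 29, value 77.

$77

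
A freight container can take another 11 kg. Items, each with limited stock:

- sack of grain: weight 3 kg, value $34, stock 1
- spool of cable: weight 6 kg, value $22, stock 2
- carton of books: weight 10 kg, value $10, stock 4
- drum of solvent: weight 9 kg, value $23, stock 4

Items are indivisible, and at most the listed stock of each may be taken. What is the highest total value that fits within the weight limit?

$56

Best selections within weight 11 and stock limits:
- 1×sack of grain + 1×spool of cable: weight 9, value 56
- 1×sack of grain: weight 3, value 34
Best: $56.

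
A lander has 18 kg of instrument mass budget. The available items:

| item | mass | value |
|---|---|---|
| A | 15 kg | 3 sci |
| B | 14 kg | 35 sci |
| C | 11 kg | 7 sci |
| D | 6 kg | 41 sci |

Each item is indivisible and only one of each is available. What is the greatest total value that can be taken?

48 sci

Check high-value combinations within 18 kg:
- C+D: mass 11+6=17, value 7+41=48
- D: mass 6, value 41
- B: mass 14, value 35
- C: mass 11, value 7
- A: mass 15, value 3
Best: 48 sci.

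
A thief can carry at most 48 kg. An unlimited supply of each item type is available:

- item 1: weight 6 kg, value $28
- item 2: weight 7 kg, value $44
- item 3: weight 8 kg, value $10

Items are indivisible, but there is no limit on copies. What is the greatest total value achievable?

Best value-per-unit is item 2 at 44/7; filling with it alone gives 6×44 = 264.
Optimal mix: 1×item 1 + 6×item 2 → weight 48, value 292.

$292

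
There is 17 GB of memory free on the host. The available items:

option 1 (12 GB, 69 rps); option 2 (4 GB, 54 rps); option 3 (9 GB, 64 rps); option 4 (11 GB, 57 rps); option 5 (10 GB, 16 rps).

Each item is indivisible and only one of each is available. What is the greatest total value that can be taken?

123 rps

Check high-value combinations within 17 GB:
- option 1+option 2: memory 12+4=16, value 69+54=123
- option 2+option 3: memory 4+9=13, value 54+64=118
- option 2+option 4: memory 4+11=15, value 54+57=111
- option 2+option 5: memory 4+10=14, value 54+16=70
Best: 123 rps.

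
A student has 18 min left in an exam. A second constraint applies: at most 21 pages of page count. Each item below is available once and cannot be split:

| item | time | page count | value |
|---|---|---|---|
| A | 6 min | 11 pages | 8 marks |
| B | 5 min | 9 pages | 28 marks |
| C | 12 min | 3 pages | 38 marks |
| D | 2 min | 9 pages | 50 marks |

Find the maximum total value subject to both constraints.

88 marks

Feasible sets respecting both limits:
- C+D: time 14, page count 12, value 88
- B+D: time 7, page count 18, value 78
- B+C: time 17, page count 12, value 66
Best: 88 marks.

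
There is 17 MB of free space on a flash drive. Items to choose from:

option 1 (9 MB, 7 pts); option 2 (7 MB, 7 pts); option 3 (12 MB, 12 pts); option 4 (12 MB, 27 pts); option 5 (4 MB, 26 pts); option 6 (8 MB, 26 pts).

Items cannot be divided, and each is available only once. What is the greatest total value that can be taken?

Check high-value combinations within 17 MB:
- option 4+option 5: size 12+4=16, value 27+26=53
- option 5+option 6: size 4+8=12, value 26+26=52
- option 3+option 5: size 12+4=16, value 12+26=38
- option 2+option 5: size 7+4=11, value 7+26=33
Best: 53 pts.

53 pts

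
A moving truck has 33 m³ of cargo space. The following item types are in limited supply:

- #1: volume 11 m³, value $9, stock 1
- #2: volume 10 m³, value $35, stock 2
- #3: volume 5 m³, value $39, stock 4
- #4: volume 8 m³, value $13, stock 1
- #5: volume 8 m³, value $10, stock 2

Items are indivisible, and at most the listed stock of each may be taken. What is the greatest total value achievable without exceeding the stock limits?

Best selections within volume 33 and stock limits:
- 1×#2 + 4×#3: volume 30, value 191
- 4×#3 + 1×#4: volume 28, value 169
- 4×#3 + 1×#5: volume 28, value 166
Best: $191.

$191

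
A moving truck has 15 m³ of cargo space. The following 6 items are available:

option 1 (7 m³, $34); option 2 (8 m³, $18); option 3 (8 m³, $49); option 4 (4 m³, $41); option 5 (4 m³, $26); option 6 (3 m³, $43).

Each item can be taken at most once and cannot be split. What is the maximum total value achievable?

Check high-value combinations within 15 m³:
- option 3+option 4+option 6: volume 8+4+3=15, value 49+41+43=133
- option 1+option 4+option 6: volume 7+4+3=14, value 34+41+43=118
- option 3+option 5+option 6: volume 8+4+3=15, value 49+26+43=118
- option 4+option 5+option 6: volume 4+4+3=11, value 41+26+43=110
Best: $133.

$133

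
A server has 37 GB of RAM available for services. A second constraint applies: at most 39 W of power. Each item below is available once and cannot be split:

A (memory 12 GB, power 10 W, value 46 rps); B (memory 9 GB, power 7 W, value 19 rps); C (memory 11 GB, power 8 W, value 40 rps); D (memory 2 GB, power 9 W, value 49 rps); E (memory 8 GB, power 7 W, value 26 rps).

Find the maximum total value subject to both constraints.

Feasible sets respecting both limits:
- A+C+D+E: memory 33, power 34, value 161
- A+B+C+D: memory 34, power 34, value 154
- A+B+D+E: memory 31, power 33, value 140
- A+C+D: memory 25, power 27, value 135
Best: 161 rps.

161 rps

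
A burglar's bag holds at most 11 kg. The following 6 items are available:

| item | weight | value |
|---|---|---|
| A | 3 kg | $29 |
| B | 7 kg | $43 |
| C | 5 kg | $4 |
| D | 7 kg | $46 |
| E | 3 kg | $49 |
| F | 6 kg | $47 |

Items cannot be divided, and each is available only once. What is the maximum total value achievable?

$96

Check high-value combinations within 11 kg:
- E+F: weight 3+6=9, value 49+47=96
- D+E: weight 7+3=10, value 46+49=95
- B+E: weight 7+3=10, value 43+49=92
Best: $96.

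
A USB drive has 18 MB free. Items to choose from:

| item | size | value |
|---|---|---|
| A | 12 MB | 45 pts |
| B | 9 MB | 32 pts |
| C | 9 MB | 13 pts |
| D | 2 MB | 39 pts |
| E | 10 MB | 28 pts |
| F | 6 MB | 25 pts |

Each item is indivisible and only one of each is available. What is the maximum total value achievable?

96 pts

Check high-value combinations within 18 MB:
- B+D+F: size 9+2+6=17, value 32+39+25=96
- D+E+F: size 2+10+6=18, value 39+28+25=92
- A+D: size 12+2=14, value 45+39=84
- C+D+F: size 9+2+6=17, value 13+39+25=77
- B+D: size 9+2=11, value 32+39=71
Best: 96 pts.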